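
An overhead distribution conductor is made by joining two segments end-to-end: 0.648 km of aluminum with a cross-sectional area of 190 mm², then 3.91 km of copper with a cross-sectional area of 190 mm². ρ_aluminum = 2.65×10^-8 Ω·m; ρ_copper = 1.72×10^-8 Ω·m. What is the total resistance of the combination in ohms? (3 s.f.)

Segment 1: A = 190 mm² = 1.900e-04 m²
R₁ = ρL/A = (2.65×10^-8)(648)/(1.900e-04) = 0.09038 Ω
R₂ = (1.72×10^-8)(3910)/(1.900e-04) = 0.354 Ω
R = R₁ + R₂ = 0.444 Ω

0.444 Ω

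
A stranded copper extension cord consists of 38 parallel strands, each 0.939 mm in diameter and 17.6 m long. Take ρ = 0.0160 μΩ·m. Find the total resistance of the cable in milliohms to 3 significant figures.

ρ = 0.0160 μΩ·m = 1.60×10^-8 Ω·m
A_strand = π(4.6950e-04 m)² = 6.925e-07 m²
R_strand = ρL/A = (1.60×10^-8)(17.6)/(6.925e-07) = 0.4066 Ω
R_total = R_strand/N = 0.4066/38 = 10.7 mΩ

10.7 mΩ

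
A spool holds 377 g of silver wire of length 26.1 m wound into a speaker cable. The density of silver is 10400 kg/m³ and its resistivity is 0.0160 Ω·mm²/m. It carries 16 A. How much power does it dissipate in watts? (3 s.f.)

ρ = 0.0160 Ω·mm²/m = 1.60×10^-8 Ω·m
A = m/(density·L) = 0.377/(10400×26.1) = 1.3889e-06 m²
R = ρL/A = (1.60×10^-8)(26.1)/(1.3889e-06) = 0.3007 Ω
P = I²R = (16)² × 0.3007 = 77.0 W

77.0 W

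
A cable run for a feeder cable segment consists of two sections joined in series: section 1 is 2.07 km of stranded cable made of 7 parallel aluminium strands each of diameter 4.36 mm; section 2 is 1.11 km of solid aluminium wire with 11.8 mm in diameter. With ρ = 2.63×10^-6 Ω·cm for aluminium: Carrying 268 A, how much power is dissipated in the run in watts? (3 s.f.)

ρ = 2.63×10^-6 Ω·cm = 2.63×10^-8 Ω·m
Section 1: A_strand = π(2.1800e-03)² = 1.493e-05 m²; R₁ = ρL/(N·A_s) = (2.63×10^-8)(2070)/(7×1.493e-05) = 0.5209 Ω
Section 2: A = π(d/2)² = π(5.9000e-03 m)² = 1.094e-04 m²
R₂ = (2.63×10^-8)(1110)/(1.094e-04) = 0.2669 Ω
R = R₁ + R₂ = 0.7879 Ω
P = I²R = (268)² × 0.7879 = 56600 W

56600 W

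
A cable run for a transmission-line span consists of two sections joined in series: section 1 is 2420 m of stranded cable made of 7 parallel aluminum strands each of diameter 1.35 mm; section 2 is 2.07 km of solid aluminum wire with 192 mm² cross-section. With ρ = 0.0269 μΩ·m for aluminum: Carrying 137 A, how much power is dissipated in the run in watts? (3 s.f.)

ρ = 0.0269 μΩ·m = 2.69×10^-8 Ω·m
Section 1: A_strand = π(6.7500e-04)² = 1.431e-06 m²; R₁ = ρL/(N·A_s) = (2.69×10^-8)(2420)/(7×1.431e-06) = 6.497 Ω
Section 2: A = 192 mm² = 1.920e-04 m²
R₂ = (2.69×10^-8)(2070)/(1.920e-04) = 0.29 Ω
R = R₁ + R₂ = 6.787 Ω
P = I²R = (137)² × 6.787 = 1.27×10^5 W

1.27×10^5 W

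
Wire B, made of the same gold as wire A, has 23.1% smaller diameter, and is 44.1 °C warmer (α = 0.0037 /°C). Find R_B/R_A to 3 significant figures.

R ∝ ρL/d² with ρ ∝ (1+αΔT), so R_B/R_A = (1 − 23.1/100)⁻² × (1 + 0.0037×44.1)
= 1.691 × 1.163 = 1.97

1.97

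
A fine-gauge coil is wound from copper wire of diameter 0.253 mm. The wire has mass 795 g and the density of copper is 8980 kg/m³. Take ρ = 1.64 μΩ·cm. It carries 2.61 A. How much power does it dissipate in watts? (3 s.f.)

ρ = 1.64 μΩ·cm = 1.64×10^-8 Ω·m
A = π(d/2)² = π(1.2650e-04 m)² = 5.0273e-08 m²
L = m/(density·A) = 0.795/(8980×5.0273e-08) = 1761 m
R = ρL/A = (1.64×10^-8)(1761)/(5.0273e-08) = 574.5 Ω
P = I²R = (2.61)² × 574.5 = 3910 W

3910 W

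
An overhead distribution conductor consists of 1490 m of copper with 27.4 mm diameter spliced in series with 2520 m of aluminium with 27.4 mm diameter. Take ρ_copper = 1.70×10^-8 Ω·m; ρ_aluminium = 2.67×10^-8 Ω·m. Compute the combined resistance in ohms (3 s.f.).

Segment 1: A = π(d/2)² = π(1.3700e-02 m)² = 5.896e-04 m²
R₁ = ρL/A = (1.70×10^-8)(1490)/(5.896e-04) = 0.04296 Ω
R₂ = (2.67×10^-8)(2520)/(5.896e-04) = 0.1141 Ω
R = R₁ + R₂ = 0.157 Ω

0.157 Ω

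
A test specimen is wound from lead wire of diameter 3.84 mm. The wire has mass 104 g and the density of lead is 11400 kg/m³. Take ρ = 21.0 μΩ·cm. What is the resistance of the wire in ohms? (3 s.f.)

ρ = 21.0 μΩ·cm = 2.10×10^-7 Ω·m
A = π(d/2)² = π(1.9200e-03 m)² = 1.1581e-05 m²
L = m/(density·A) = 0.104/(11400×1.1581e-05) = 0.7877 m
R = ρL/A = (2.10×10^-7)(0.7877)/(1.1581e-05) = 0.0143 Ω

0.0143 Ω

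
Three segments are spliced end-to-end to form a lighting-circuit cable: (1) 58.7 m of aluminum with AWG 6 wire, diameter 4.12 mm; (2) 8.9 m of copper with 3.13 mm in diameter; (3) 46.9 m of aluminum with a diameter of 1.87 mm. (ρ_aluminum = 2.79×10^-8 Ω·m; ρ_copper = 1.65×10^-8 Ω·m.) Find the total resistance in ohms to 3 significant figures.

0.618 Ω

Seg 1: A = π(4.12/2 mm)² = π(2.0600e-03 m)² = 1.333e-05 m²
R_1 = (2.79×10^-8)(58.7)/(1.333e-05) = 0.1228 Ω
Seg 2: A = π(d/2)² = π(1.5650e-03 m)² = 7.694e-06 m²
R_2 = (1.65×10^-8)(8.9)/(7.694e-06) = 0.01909 Ω
Seg 3: A = π(d/2)² = π(9.3500e-04 m)² = 2.746e-06 m²
R_3 = (2.79×10^-8)(46.9)/(2.746e-06) = 0.4764 Ω
R_total = R_1 + R_2 + R_3 = 0.618 Ω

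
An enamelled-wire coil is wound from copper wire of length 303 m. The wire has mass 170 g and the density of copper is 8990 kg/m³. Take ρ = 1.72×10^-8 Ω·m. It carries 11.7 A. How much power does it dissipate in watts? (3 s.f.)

11400 W

A = m/(density·L) = 0.17/(8990×303) = 6.2409e-08 m²
R = ρL/A = (1.72×10^-8)(303)/(6.2409e-08) = 83.51 Ω
P = I²R = (11.7)² × 83.51 = 11400 W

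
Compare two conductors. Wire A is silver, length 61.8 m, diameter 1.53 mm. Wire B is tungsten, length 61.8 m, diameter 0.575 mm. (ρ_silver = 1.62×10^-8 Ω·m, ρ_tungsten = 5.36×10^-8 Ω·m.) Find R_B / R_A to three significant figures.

R ∝ ρL/d², so R_B/R_A = (ρ_B/ρ_A) × (d_A/d_B)²
= (5.36×10^-8/1.62×10^-8) × (1.53/0.575)² = 23.4

23.4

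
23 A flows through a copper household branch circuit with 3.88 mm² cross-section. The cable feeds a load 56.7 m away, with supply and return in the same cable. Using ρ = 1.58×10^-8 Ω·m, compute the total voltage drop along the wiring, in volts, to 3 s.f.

10.6 V

A = 3.88 mm² = 3.880e-06 m²
Total conductor length (both ways) L = 2 × 56.7 = 113.4 m
R = ρL/A = (1.58×10^-8)(113.4)/(3.880e-06) = 0.4618 Ω
V = IR = 23 × 0.4618 = 10.6 V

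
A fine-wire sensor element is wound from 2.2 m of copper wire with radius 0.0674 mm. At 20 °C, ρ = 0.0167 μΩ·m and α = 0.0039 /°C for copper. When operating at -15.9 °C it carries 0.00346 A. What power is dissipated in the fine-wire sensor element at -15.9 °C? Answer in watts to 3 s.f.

ρ = 0.0167 μΩ·m = 1.67×10^-8 Ω·m
A = πr² = π(6.7400e-05 m)² = 1.427e-08 m²
R₍20₎ = ρL/A = (1.67×10^-8)(2.2)/(1.427e-08) = 2.574 Ω
R₍-15.9₎ = R₍20₎(1 + αΔT) = 2.574 × (1 + 0.0039×-35.9) = 2.214 Ω
P = I²R = (0.00346)² × 2.214 = 2.65×10^-5 W

2.65×10^-5 W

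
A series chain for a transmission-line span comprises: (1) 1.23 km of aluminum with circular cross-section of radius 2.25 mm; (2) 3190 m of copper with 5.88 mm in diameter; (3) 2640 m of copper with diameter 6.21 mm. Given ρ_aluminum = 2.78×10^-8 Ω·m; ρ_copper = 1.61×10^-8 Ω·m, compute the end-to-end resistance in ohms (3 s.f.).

5.44 Ω

Seg 1: A = πr² = π(2.2500e-03 m)² = 1.590e-05 m²
R_1 = (2.78×10^-8)(1230)/(1.590e-05) = 2.15 Ω
Seg 2: A = π(d/2)² = π(2.9400e-03 m)² = 2.715e-05 m²
R_2 = (1.61×10^-8)(3190)/(2.715e-05) = 1.891 Ω
Seg 3: A = π(d/2)² = π(3.1050e-03 m)² = 3.029e-05 m²
R_3 = (1.61×10^-8)(2640)/(3.029e-05) = 1.403 Ω
R_total = R_1 + R_2 + R_3 = 5.44 Ω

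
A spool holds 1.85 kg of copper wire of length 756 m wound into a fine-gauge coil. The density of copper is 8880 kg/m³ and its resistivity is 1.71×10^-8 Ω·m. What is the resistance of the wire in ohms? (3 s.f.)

46.9 Ω

A = m/(density·L) = 1.85/(8880×756) = 2.7557e-07 m²
R = ρL/A = (1.71×10^-8)(756)/(2.7557e-07) = 46.9 Ω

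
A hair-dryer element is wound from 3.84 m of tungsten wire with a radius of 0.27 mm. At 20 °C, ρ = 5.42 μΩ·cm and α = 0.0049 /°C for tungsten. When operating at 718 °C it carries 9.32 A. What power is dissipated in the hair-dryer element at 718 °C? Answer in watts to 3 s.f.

ρ = 5.42 μΩ·cm = 5.42×10^-8 Ω·m
A = πr² = π(2.7000e-04 m)² = 2.290e-07 m²
R₍20₎ = ρL/A = (5.42×10^-8)(3.84)/(2.290e-07) = 0.9088 Ω
R₍718₎ = R₍20₎(1 + αΔT) = 0.9088 × (1 + 0.0049×698) = 4.017 Ω
P = I²R = (9.32)² × 4.017 = 349 W

349 W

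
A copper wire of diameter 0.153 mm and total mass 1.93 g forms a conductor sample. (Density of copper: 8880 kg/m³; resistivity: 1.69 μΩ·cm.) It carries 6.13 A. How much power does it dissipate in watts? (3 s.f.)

408 W

ρ = 1.69 μΩ·cm = 1.69×10^-8 Ω·m
A = π(d/2)² = π(7.6500e-05 m)² = 1.8385e-08 m²
L = m/(density·A) = 0.00193/(8880×1.8385e-08) = 11.82 m
R = ρL/A = (1.69×10^-8)(11.82)/(1.8385e-08) = 10.87 Ω
P = I²R = (6.13)² × 10.87 = 408 W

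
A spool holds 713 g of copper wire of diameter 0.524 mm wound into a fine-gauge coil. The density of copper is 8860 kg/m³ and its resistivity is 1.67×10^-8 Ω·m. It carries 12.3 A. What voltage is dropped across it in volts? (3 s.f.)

355 V

A = π(d/2)² = π(2.6200e-04 m)² = 2.1565e-07 m²
L = m/(density·A) = 0.713/(8860×2.1565e-07) = 373.2 m
R = ρL/A = (1.67×10^-8)(373.2)/(2.1565e-07) = 28.9 Ω
V = IR = 12.3 × 28.9 = 355 V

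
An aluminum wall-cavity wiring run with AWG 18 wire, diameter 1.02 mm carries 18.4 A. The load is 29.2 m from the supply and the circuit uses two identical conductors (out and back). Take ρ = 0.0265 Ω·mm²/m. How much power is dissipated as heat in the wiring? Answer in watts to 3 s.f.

ρ = 0.0265 Ω·mm²/m = 2.65×10^-8 Ω·m
A = π(1.02/2 mm)² = π(5.1000e-04 m)² = 8.171e-07 m²
Total conductor length (both ways) L = 2 × 29.2 = 58.4 m
R = ρL/A = (2.65×10^-8)(58.4)/(8.171e-07) = 1.894 Ω
P = I²R = (18.4)² × 1.894 = 641 W

641 W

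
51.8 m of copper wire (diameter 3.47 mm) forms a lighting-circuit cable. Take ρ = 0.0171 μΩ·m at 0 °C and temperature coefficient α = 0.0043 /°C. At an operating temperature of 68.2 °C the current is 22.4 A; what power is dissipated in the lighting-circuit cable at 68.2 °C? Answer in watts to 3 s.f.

60.8 W

ρ = 0.0171 μΩ·m = 1.71×10^-8 Ω·m
A = π(d/2)² = π(1.7350e-03 m)² = 9.457e-06 m²
R₍0₎ = ρL/A = (1.71×10^-8)(51.8)/(9.457e-06) = 0.09366 Ω
R₍68.2₎ = R₍0₎(1 + αΔT) = 0.09366 × (1 + 0.0043×68.2) = 0.1211 Ω
P = I²R = (22.4)² × 0.1211 = 60.8 W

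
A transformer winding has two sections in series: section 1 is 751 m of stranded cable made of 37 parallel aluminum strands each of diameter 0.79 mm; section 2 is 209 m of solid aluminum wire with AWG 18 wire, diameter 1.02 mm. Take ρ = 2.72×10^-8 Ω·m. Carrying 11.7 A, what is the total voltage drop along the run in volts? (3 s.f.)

94.6 V

Section 1: A_strand = π(3.9500e-04)² = 4.902e-07 m²; R₁ = ρL/(N·A_s) = (2.72×10^-8)(751)/(37×4.902e-07) = 1.126 Ω
Section 2: A = π(1.02/2 mm)² = π(5.1000e-04 m)² = 8.171e-07 m²
R₂ = (2.72×10^-8)(209)/(8.171e-07) = 6.957 Ω
R = R₁ + R₂ = 8.083 Ω
V = IR = 11.7 × 8.083 = 94.6 V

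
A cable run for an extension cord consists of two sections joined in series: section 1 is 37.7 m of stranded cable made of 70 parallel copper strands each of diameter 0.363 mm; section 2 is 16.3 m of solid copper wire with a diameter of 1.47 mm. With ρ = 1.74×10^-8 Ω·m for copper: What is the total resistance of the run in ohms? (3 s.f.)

Section 1: A_strand = π(1.8150e-04)² = 1.035e-07 m²; R₁ = ρL/(N·A_s) = (1.74×10^-8)(37.7)/(70×1.035e-07) = 0.09055 Ω
Section 2: A = π(d/2)² = π(7.3500e-04 m)² = 1.697e-06 m²
R₂ = (1.74×10^-8)(16.3)/(1.697e-06) = 0.1671 Ω
R = R₁ + R₂ = 0.258 Ω

0.258 Ω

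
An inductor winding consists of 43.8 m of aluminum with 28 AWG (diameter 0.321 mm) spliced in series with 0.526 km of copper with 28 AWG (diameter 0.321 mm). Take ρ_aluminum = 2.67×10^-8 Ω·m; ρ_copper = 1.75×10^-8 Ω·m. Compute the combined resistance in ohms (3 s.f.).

Segment 1: A = π(0.321/2 mm)² = π(1.6050e-04 m)² = 8.093e-08 m²
R₁ = ρL/A = (2.67×10^-8)(43.8)/(8.093e-08) = 14.45 Ω
R₂ = (1.75×10^-8)(526)/(8.093e-08) = 113.7 Ω
R = R₁ + R₂ = 128 Ω

128 Ω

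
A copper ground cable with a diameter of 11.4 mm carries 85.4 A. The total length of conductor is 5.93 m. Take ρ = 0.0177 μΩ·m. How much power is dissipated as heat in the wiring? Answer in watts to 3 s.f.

7.50 W

ρ = 0.0177 μΩ·m = 1.77×10^-8 Ω·m
A = π(d/2)² = π(5.7000e-03 m)² = 1.021e-04 m²
R = ρL/A = (1.77×10^-8)(5.93)/(1.021e-04) = 0.001028 Ω
P = I²R = (85.4)² × 0.001028 = 7.50 W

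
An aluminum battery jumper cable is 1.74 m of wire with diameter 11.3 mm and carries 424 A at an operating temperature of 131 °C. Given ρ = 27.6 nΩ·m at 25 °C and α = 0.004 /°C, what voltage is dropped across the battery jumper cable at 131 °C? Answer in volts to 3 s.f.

ρ = 27.6 nΩ·m = 2.76×10^-8 Ω·m
A = π(d/2)² = π(5.6500e-03 m)² = 1.003e-04 m²
R₍25₎ = ρL/A = (2.76×10^-8)(1.74)/(1.003e-04) = 4.789×10^-4 Ω
R₍131₎ = R₍25₎(1 + αΔT) = 4.789×10^-4 × (1 + 0.004×106) = 6.819×10^-4 Ω
V = IR = 424 × 6.819×10^-4 = 0.289 V

0.289 V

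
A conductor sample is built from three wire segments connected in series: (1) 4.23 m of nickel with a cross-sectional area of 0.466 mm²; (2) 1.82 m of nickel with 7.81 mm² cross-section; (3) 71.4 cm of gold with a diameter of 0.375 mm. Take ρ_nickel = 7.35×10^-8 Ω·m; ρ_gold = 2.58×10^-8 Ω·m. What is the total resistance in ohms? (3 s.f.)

0.851 Ω

Seg 1: A = 0.466 mm² = 4.660e-07 m²
R_1 = (7.35×10^-8)(4.23)/(4.660e-07) = 0.6672 Ω
Seg 2: A = 7.81 mm² = 7.810e-06 m²
R_2 = (7.35×10^-8)(1.82)/(7.810e-06) = 0.01713 Ω
Seg 3: A = π(d/2)² = π(1.8750e-04 m)² = 1.104e-07 m²
R_3 = (2.58×10^-8)(0.714)/(1.104e-07) = 0.1668 Ω
R_total = R_1 + R_2 + R_3 = 0.851 Ω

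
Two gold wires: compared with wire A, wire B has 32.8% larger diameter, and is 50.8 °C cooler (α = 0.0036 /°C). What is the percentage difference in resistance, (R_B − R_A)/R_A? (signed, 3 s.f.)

-53.7%

R ∝ ρL/d² with ρ ∝ (1+αΔT), so R_B/R_A = (1 + 32.8/100)⁻² × (1 − 0.0036×50.8)
= 0.567 × 0.8171 = 0.4633
(R_B − R_A)/R_A = 0.4633 − 1 = -53.7%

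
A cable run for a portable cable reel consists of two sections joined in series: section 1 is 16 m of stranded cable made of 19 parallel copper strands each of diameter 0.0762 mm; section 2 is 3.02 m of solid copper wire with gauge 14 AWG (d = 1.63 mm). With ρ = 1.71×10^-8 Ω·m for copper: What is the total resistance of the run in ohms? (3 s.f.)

3.18 Ω

Section 1: A_strand = π(3.8100e-05)² = 4.560e-09 m²; R₁ = ρL/(N·A_s) = (1.71×10^-8)(16)/(19×4.560e-09) = 3.158 Ω
Section 2: A = π(1.63/2 mm)² = π(8.1500e-04 m)² = 2.087e-06 m²
R₂ = (1.71×10^-8)(3.02)/(2.087e-06) = 0.02475 Ω
R = R₁ + R₂ = 3.18 Ω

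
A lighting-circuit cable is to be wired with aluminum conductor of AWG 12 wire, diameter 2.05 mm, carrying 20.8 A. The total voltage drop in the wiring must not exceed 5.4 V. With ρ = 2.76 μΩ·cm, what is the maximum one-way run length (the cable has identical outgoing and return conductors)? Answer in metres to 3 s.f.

ρ = 2.76 μΩ·cm = 2.76×10^-8 Ω·m
A = π(2.05/2 mm)² = π(1.0250e-03 m)² = 3.301e-06 m²
L_max = V_max·A/(2·ρI) = (5.4)(3.301e-06)/(2×2.76×10^-8×20.8) = 15.5 m

15.5 m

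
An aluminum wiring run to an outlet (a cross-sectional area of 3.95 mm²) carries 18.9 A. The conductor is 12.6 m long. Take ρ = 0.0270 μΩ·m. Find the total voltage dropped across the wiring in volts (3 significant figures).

1.63 V

ρ = 0.0270 μΩ·m = 2.70×10^-8 Ω·m
A = 3.95 mm² = 3.950e-06 m²
R = ρL/A = (2.70×10^-8)(12.6)/(3.950e-06) = 0.08613 Ω
V = IR = 18.9 × 0.08613 = 1.63 V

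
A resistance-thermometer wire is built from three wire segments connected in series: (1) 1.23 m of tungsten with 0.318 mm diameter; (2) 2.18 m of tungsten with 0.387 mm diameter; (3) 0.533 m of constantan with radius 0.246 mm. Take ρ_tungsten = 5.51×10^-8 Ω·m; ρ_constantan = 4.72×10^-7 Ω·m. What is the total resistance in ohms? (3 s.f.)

Seg 1: A = π(d/2)² = π(1.5900e-04 m)² = 7.942e-08 m²
R_1 = (5.51×10^-8)(1.23)/(7.942e-08) = 0.8533 Ω
Seg 2: A = π(d/2)² = π(1.9350e-04 m)² = 1.176e-07 m²
R_2 = (5.51×10^-8)(2.18)/(1.176e-07) = 1.021 Ω
Seg 3: A = πr² = π(2.4600e-04 m)² = 1.901e-07 m²
R_3 = (4.72×10^-7)(0.533)/(1.901e-07) = 1.323 Ω
R_total = R_1 + R_2 + R_3 = 3.20 Ω

3.20 Ω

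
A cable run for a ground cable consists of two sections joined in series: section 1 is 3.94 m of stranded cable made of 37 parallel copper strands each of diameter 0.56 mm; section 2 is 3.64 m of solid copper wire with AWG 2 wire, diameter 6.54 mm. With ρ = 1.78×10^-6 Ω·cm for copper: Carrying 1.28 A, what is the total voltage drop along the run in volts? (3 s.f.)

0.0123 V

ρ = 1.78×10^-6 Ω·cm = 1.78×10^-8 Ω·m
Section 1: A_strand = π(2.8000e-04)² = 2.463e-07 m²; R₁ = ρL/(N·A_s) = (1.78×10^-8)(3.94)/(37×2.463e-07) = 0.007696 Ω
Section 2: A = π(6.54/2 mm)² = π(3.2700e-03 m)² = 3.359e-05 m²
R₂ = (1.78×10^-8)(3.64)/(3.359e-05) = 0.001929 Ω
R = R₁ + R₂ = 0.009624 Ω
V = IR = 1.28 × 0.009624 = 0.0123 V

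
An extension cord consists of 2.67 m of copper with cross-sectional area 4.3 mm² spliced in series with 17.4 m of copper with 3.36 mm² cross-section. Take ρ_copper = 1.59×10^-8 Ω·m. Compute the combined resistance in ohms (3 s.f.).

0.0922 Ω

Segment 1: A = 4.3 mm² = 4.300e-06 m²
R₁ = ρL/A = (1.59×10^-8)(2.67)/(4.300e-06) = 0.009873 Ω
Segment 2: A = 3.36 mm² = 3.360e-06 m²
R₂ = (1.59×10^-8)(17.4)/(3.360e-06) = 0.08234 Ω
R = R₁ + R₂ = 0.0922 Ω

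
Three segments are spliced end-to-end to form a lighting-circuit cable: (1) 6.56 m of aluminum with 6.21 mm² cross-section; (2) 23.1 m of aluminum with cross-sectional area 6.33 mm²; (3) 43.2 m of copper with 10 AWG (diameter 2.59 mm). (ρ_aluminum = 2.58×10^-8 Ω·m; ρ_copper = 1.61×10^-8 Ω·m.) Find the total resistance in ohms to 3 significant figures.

Seg 1: A = 6.21 mm² = 6.210e-06 m²
R_1 = (2.58×10^-8)(6.56)/(6.210e-06) = 0.02725 Ω
Seg 2: A = 6.33 mm² = 6.330e-06 m²
R_2 = (2.58×10^-8)(23.1)/(6.330e-06) = 0.09415 Ω
Seg 3: A = π(2.59/2 mm)² = π(1.2950e-03 m)² = 5.269e-06 m²
R_3 = (1.61×10^-8)(43.2)/(5.269e-06) = 0.132 Ω
R_total = R_1 + R_2 + R_3 = 0.253 Ω

0.253 Ω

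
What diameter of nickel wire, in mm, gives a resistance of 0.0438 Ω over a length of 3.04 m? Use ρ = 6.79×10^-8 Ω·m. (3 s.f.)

2.45 mm

A = ρL/R = (6.79×10^-8)(3.04)/(0.0438) = 4.713e-06 m²
d = 2√(A/π) = 2.450e-03 m = 2.45 mm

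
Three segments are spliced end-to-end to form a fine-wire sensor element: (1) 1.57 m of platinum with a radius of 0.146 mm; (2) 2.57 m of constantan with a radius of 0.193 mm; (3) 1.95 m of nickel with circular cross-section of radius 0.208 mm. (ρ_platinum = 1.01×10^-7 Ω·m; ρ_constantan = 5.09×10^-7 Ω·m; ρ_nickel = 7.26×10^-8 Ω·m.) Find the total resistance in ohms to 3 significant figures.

Seg 1: A = πr² = π(1.4600e-04 m)² = 6.697e-08 m²
R_1 = (1.01×10^-7)(1.57)/(6.697e-08) = 2.368 Ω
Seg 2: A = πr² = π(1.9300e-04 m)² = 1.170e-07 m²
R_2 = (5.09×10^-7)(2.57)/(1.170e-07) = 11.18 Ω
Seg 3: A = πr² = π(2.0800e-04 m)² = 1.359e-07 m²
R_3 = (7.26×10^-8)(1.95)/(1.359e-07) = 1.042 Ω
R_total = R_1 + R_2 + R_3 = 14.6 Ω

14.6 Ω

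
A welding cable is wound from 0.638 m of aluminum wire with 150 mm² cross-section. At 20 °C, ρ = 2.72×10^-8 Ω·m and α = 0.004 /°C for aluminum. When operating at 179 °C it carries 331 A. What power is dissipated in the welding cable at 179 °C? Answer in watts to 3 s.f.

A = 150 mm² = 1.500e-04 m²
R₍20₎ = ρL/A = (2.72×10^-8)(0.638)/(1.500e-04) = 1.157×10^-4 Ω
R₍179₎ = R₍20₎(1 + αΔT) = 1.157×10^-4 × (1 + 0.004×159) = 1.893×10^-4 Ω
P = I²R = (331)² × 1.893×10^-4 = 20.7 W

20.7 W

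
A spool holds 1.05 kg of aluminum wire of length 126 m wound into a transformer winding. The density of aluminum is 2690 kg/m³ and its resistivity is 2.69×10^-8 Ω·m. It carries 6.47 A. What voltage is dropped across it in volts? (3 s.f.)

7.08 V

A = m/(density·L) = 1.05/(2690×126) = 3.0979e-06 m²
R = ρL/A = (2.69×10^-8)(126)/(3.0979e-06) = 1.094 Ω
V = IR = 6.47 × 1.094 = 7.08 V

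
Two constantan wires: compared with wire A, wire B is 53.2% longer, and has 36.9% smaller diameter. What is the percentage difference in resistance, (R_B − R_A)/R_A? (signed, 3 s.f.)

R ∝ L/d², so R_B/R_A = (1 + 53.2/100) × (1 − 36.9/100)⁻²
= 1.532 × 2.511 = 3.848
(R_B − R_A)/R_A = 3.848 − 1 = 285%

285%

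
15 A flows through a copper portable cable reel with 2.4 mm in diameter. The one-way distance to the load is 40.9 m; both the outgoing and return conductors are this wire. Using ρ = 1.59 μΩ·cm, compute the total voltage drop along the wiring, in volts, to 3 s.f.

ρ = 1.59 μΩ·cm = 1.59×10^-8 Ω·m
A = π(d/2)² = π(1.2000e-03 m)² = 4.524e-06 m²
Total conductor length (both ways) L = 2 × 40.9 = 81.8 m
R = ρL/A = (1.59×10^-8)(81.8)/(4.524e-06) = 0.2875 Ω
V = IR = 15 × 0.2875 = 4.31 V

4.31 V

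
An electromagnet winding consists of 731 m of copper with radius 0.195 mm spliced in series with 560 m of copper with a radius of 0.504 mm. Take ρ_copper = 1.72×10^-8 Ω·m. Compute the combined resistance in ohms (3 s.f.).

Segment 1: A = πr² = π(1.9500e-04 m)² = 1.195e-07 m²
R₁ = ρL/A = (1.72×10^-8)(731)/(1.195e-07) = 105.3 Ω
Segment 2: A = πr² = π(5.0400e-04 m)² = 7.980e-07 m²
R₂ = (1.72×10^-8)(560)/(7.980e-07) = 12.07 Ω
R = R₁ + R₂ = 117 Ω

117 Ω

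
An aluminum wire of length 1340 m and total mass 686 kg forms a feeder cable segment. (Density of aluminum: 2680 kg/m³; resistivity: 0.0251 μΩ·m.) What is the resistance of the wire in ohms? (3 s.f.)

ρ = 0.0251 μΩ·m = 2.51×10^-8 Ω·m
A = m/(density·L) = 686/(2680×1340) = 1.9102e-04 m²
R = ρL/A = (2.51×10^-8)(1340)/(1.9102e-04) = 0.176 Ω

0.176 Ω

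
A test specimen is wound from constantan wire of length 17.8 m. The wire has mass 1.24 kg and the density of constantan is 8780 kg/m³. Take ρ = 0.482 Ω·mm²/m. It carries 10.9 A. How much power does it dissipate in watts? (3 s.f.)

ρ = 0.482 Ω·mm²/m = 4.82×10^-7 Ω·m
A = m/(density·L) = 1.24/(8780×17.8) = 7.9343e-06 m²
R = ρL/A = (4.82×10^-7)(17.8)/(7.9343e-06) = 1.081 Ω
P = I²R = (10.9)² × 1.081 = 128 W

128 W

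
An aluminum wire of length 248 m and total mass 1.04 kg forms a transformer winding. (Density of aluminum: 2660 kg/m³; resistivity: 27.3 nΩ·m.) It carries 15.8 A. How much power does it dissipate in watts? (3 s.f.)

1070 W

ρ = 27.3 nΩ·m = 2.73×10^-8 Ω·m
A = m/(density·L) = 1.04/(2660×248) = 1.5765e-06 m²
R = ρL/A = (2.73×10^-8)(248)/(1.5765e-06) = 4.295 Ω
P = I²R = (15.8)² × 4.295 = 1070 W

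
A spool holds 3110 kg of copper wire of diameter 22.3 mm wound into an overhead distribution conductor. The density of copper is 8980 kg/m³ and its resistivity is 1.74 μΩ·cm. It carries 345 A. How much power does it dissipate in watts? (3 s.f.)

ρ = 1.74 μΩ·cm = 1.74×10^-8 Ω·m
A = π(d/2)² = π(1.1150e-02 m)² = 3.9057e-04 m²
L = m/(density·A) = 3110/(8980×3.9057e-04) = 886.7 m
R = ρL/A = (1.74×10^-8)(886.7)/(3.9057e-04) = 0.0395 Ω
P = I²R = (345)² × 0.0395 = 4700 W

4700 W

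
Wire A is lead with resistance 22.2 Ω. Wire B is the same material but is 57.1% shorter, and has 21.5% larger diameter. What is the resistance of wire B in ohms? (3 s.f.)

6.45 Ω

R ∝ L/d², so R_B/R_A = (1 − 57.1/100) × (1 + 21.5/100)⁻²
= 0.429 × 0.6774 = 0.2906
R_B = 0.2906 × 22.2 = 6.45 Ω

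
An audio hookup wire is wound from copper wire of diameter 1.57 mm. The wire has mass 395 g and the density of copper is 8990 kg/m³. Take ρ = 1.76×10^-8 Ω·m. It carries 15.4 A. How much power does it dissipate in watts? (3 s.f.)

48.9 W

A = π(d/2)² = π(7.8500e-04 m)² = 1.9359e-06 m²
L = m/(density·A) = 0.395/(8990×1.9359e-06) = 22.7 m
R = ρL/A = (1.76×10^-8)(22.7)/(1.9359e-06) = 0.2063 Ω
P = I²R = (15.4)² × 0.2063 = 48.9 W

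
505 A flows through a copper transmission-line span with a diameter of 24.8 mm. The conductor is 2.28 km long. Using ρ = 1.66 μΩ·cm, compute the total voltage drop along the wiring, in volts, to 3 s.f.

ρ = 1.66 μΩ·cm = 1.66×10^-8 Ω·m
A = π(d/2)² = π(1.2400e-02 m)² = 4.831e-04 m²
R = ρL/A = (1.66×10^-8)(2280)/(4.831e-04) = 0.07835 Ω
V = IR = 505 × 0.07835 = 39.6 V

39.6 V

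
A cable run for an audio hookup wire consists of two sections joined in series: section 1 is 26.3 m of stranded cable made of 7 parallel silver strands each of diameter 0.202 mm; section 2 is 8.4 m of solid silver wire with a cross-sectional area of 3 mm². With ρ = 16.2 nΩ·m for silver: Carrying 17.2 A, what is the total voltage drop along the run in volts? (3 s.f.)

ρ = 16.2 nΩ·m = 1.62×10^-8 Ω·m
Section 1: A_strand = π(1.0100e-04)² = 3.205e-08 m²; R₁ = ρL/(N·A_s) = (1.62×10^-8)(26.3)/(7×3.205e-08) = 1.899 Ω
Section 2: A = 3 mm² = 3.000e-06 m²
R₂ = (1.62×10^-8)(8.4)/(3.000e-06) = 0.04536 Ω
R = R₁ + R₂ = 1.945 Ω
V = IR = 17.2 × 1.945 = 33.4 V

33.4 V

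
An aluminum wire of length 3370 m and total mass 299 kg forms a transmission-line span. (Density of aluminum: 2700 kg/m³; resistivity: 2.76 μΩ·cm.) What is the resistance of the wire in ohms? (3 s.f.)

2.83 Ω

ρ = 2.76 μΩ·cm = 2.76×10^-8 Ω·m
A = m/(density·L) = 299/(2700×3370) = 3.2861e-05 m²
R = ρL/A = (2.76×10^-8)(3370)/(3.2861e-05) = 2.83 Ω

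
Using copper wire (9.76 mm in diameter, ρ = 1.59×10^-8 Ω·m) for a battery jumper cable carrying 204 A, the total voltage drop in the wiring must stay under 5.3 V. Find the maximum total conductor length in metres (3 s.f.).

A = π(d/2)² = π(4.8800e-03 m)² = 7.482e-05 m²
L_max = V_max·A/(1·ρI) = (5.3)(7.482e-05)/(1.59×10^-8×204) = 122 m

122 m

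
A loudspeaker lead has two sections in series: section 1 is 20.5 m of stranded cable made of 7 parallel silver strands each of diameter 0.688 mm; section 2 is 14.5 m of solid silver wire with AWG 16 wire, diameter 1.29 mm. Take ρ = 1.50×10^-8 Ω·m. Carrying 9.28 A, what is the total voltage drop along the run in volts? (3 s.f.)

2.64 V

Section 1: A_strand = π(3.4400e-04)² = 3.718e-07 m²; R₁ = ρL/(N·A_s) = (1.50×10^-8)(20.5)/(7×3.718e-07) = 0.1182 Ω
Section 2: A = π(1.29/2 mm)² = π(6.4500e-04 m)² = 1.307e-06 m²
R₂ = (1.50×10^-8)(14.5)/(1.307e-06) = 0.1664 Ω
R = R₁ + R₂ = 0.2846 Ω
V = IR = 9.28 × 0.2846 = 2.64 V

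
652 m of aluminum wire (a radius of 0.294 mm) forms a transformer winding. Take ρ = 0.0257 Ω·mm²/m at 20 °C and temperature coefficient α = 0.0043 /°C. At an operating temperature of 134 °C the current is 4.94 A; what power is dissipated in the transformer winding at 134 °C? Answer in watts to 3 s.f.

2240 W

ρ = 0.0257 Ω·mm²/m = 2.57×10^-8 Ω·m
A = πr² = π(2.9400e-04 m)² = 2.715e-07 m²
R₍20₎ = ρL/A = (2.57×10^-8)(652)/(2.715e-07) = 61.71 Ω
R₍134₎ = R₍20₎(1 + αΔT) = 61.71 × (1 + 0.0043×114) = 91.96 Ω
P = I²R = (4.94)² × 91.96 = 2240 W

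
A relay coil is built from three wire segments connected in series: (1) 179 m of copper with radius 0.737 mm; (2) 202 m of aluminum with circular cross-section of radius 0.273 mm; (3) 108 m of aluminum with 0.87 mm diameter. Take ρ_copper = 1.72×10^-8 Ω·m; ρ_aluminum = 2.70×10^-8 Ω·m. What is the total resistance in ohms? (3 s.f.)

Seg 1: A = πr² = π(7.3700e-04 m)² = 1.706e-06 m²
R_1 = (1.72×10^-8)(179)/(1.706e-06) = 1.804 Ω
Seg 2: A = πr² = π(2.7300e-04 m)² = 2.341e-07 m²
R_2 = (2.70×10^-8)(202)/(2.341e-07) = 23.29 Ω
Seg 3: A = π(d/2)² = π(4.3500e-04 m)² = 5.945e-07 m²
R_3 = (2.70×10^-8)(108)/(5.945e-07) = 4.905 Ω
R_total = R_1 + R_2 + R_3 = 30.0 Ω

30.0 Ω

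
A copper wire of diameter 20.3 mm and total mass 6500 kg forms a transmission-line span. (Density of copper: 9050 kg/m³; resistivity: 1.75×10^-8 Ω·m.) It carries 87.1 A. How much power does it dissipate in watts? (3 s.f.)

A = π(d/2)² = π(1.0150e-02 m)² = 3.2365e-04 m²
L = m/(density·A) = 6500/(9050×3.2365e-04) = 2219 m
R = ρL/A = (1.75×10^-8)(2219)/(3.2365e-04) = 0.12 Ω
P = I²R = (87.1)² × 0.12 = 910 W

910 W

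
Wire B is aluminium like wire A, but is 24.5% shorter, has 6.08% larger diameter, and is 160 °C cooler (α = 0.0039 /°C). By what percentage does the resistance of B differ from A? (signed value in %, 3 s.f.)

R ∝ ρL/d² with ρ ∝ (1+αΔT), so R_B/R_A = (1 − 24.5/100) × (1 + 6.08/100)⁻² × (1 − 0.0039×160)
= 0.755 × 0.8887 × 0.376 = 0.2523
(R_B − R_A)/R_A = 0.2523 − 1 = -74.8%

-74.8%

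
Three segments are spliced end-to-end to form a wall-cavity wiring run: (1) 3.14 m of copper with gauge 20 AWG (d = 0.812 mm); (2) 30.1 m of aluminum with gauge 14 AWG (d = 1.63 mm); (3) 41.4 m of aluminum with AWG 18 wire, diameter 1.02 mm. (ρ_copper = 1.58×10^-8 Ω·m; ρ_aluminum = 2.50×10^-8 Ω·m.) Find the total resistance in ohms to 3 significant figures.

1.72 Ω

Seg 1: A = π(0.812/2 mm)² = π(4.0600e-04 m)² = 5.178e-07 m²
R_1 = (1.58×10^-8)(3.14)/(5.178e-07) = 0.0958 Ω
Seg 2: A = π(1.63/2 mm)² = π(8.1500e-04 m)² = 2.087e-06 m²
R_2 = (2.50×10^-8)(30.1)/(2.087e-06) = 0.3606 Ω
Seg 3: A = π(1.02/2 mm)² = π(5.1000e-04 m)² = 8.171e-07 m²
R_3 = (2.50×10^-8)(41.4)/(8.171e-07) = 1.267 Ω
R_total = R_1 + R_2 + R_3 = 1.72 Ω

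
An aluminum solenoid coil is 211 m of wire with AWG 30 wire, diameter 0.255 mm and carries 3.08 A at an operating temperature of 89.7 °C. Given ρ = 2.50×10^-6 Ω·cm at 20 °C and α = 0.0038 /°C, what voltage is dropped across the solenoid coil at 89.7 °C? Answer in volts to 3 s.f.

402 V

ρ = 2.50×10^-6 Ω·cm = 2.50×10^-8 Ω·m
A = π(0.255/2 mm)² = π(1.2750e-04 m)² = 5.107e-08 m²
R₍20₎ = ρL/A = (2.50×10^-8)(211)/(5.107e-08) = 103.3 Ω
R₍89.7₎ = R₍20₎(1 + αΔT) = 103.3 × (1 + 0.0038×69.7) = 130.6 Ω
V = IR = 3.08 × 130.6 = 402 V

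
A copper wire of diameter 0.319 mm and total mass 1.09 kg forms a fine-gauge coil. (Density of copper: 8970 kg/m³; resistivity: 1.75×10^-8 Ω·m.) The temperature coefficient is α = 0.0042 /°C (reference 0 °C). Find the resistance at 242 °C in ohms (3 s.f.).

671 Ω

A = π(d/2)² = π(1.5950e-04 m)² = 7.9923e-08 m²
L = m/(density·A) = 1.09/(8970×7.9923e-08) = 1520 m
R = ρL/A = (1.75×10^-8)(1520)/(7.9923e-08) = 332.9 Ω
R(242 °C) = 332.9 × (1 + 0.0042×242) = 671 Ω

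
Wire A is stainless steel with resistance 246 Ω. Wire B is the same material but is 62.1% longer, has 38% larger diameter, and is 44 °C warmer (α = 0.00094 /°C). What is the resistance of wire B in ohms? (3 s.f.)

R ∝ ρL/d² with ρ ∝ (1+αΔT), so R_B/R_A = (1 + 62.1/100) × (1 + 38/100)⁻² × (1 + 0.00094×44)
= 1.621 × 0.5251 × 1.041 = 0.8864
R_B = 0.8864 × 246 = 218 Ω

218 Ω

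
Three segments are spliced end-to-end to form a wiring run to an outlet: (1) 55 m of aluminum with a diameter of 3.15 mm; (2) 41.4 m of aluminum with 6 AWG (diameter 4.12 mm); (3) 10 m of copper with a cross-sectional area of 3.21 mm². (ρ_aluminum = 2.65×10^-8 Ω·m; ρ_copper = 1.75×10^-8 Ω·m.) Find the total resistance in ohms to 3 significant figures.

Seg 1: A = π(d/2)² = π(1.5750e-03 m)² = 7.793e-06 m²
R_1 = (2.65×10^-8)(55)/(7.793e-06) = 0.187 Ω
Seg 2: A = π(4.12/2 mm)² = π(2.0600e-03 m)² = 1.333e-05 m²
R_2 = (2.65×10^-8)(41.4)/(1.333e-05) = 0.08229 Ω
Seg 3: A = 3.21 mm² = 3.210e-06 m²
R_3 = (1.75×10^-8)(10)/(3.210e-06) = 0.05452 Ω
R_total = R_1 + R_2 + R_3 = 0.324 Ω

0.324 Ω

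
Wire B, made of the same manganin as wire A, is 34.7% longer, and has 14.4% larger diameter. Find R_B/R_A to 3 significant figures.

R ∝ L/d², so R_B/R_A = (1 + 34.7/100) × (1 + 14.4/100)⁻²
= 1.347 × 0.7641 = 1.03

1.03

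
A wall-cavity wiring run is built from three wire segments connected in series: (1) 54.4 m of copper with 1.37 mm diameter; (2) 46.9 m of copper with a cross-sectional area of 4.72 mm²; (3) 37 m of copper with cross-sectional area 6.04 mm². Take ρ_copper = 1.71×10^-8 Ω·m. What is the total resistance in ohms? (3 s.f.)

0.906 Ω

Seg 1: A = π(d/2)² = π(6.8500e-04 m)² = 1.474e-06 m²
R_1 = (1.71×10^-8)(54.4)/(1.474e-06) = 0.6311 Ω
Seg 2: A = 4.72 mm² = 4.720e-06 m²
R_2 = (1.71×10^-8)(46.9)/(4.720e-06) = 0.1699 Ω
Seg 3: A = 6.04 mm² = 6.040e-06 m²
R_3 = (1.71×10^-8)(37)/(6.040e-06) = 0.1048 Ω
R_total = R_1 + R_2 + R_3 = 0.906 Ω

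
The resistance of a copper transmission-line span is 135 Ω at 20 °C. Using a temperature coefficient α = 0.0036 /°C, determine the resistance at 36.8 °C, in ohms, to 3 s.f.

ΔT = 36.8 − 20 = 16.8 °C
R = R₀(1 + αΔT) = 135 × (1 + 0.0036×16.8) = 135 × 1.06 = 143 Ω

143 Ω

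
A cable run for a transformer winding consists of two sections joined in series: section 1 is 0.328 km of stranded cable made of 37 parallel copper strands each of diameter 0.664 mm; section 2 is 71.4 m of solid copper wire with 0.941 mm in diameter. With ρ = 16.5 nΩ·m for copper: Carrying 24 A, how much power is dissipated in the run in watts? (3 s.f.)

1220 W

ρ = 16.5 nΩ·m = 1.65×10^-8 Ω·m
Section 1: A_strand = π(3.3200e-04)² = 3.463e-07 m²; R₁ = ρL/(N·A_s) = (1.65×10^-8)(328)/(37×3.463e-07) = 0.4224 Ω
Section 2: A = π(d/2)² = π(4.7050e-04 m)² = 6.955e-07 m²
R₂ = (1.65×10^-8)(71.4)/(6.955e-07) = 1.694 Ω
R = R₁ + R₂ = 2.116 Ω
P = I²R = (24)² × 2.116 = 1220 W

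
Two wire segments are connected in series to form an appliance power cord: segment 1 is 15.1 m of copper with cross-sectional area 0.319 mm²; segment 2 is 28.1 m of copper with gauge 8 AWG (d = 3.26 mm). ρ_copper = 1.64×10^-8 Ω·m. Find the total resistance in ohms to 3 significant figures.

Segment 1: A = 0.319 mm² = 3.190e-07 m²
R₁ = ρL/A = (1.64×10^-8)(15.1)/(3.190e-07) = 0.7763 Ω
Segment 2: A = π(3.26/2 mm)² = π(1.6300e-03 m)² = 8.347e-06 m²
R₂ = (1.64×10^-8)(28.1)/(8.347e-06) = 0.05521 Ω
R = R₁ + R₂ = 0.832 Ω

0.832 Ω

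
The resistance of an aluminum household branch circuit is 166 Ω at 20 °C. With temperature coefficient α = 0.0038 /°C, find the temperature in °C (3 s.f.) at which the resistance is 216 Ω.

99.3 °C

R = R₀(1 + α(T − T₀)) ⇒ T = T₀ + (R/R₀ − 1)/α
T = 20 + (216/166 − 1)/0.0038 = 20 + (0.3012)/0.0038 = 99.3 °C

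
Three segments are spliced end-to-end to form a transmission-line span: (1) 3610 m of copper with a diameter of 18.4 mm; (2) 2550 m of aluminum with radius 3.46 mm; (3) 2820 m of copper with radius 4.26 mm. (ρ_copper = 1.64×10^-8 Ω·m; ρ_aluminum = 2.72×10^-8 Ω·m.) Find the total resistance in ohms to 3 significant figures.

2.88 Ω

Seg 1: A = π(d/2)² = π(9.2000e-03 m)² = 2.659e-04 m²
R_1 = (1.64×10^-8)(3610)/(2.659e-04) = 0.2227 Ω
Seg 2: A = πr² = π(3.4600e-03 m)² = 3.761e-05 m²
R_2 = (2.72×10^-8)(2550)/(3.761e-05) = 1.844 Ω
Seg 3: A = πr² = π(4.2600e-03 m)² = 5.701e-05 m²
R_3 = (1.64×10^-8)(2820)/(5.701e-05) = 0.8112 Ω
R_total = R_1 + R_2 + R_3 = 2.88 Ω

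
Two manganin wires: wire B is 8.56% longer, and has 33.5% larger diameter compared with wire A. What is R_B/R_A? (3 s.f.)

R ∝ L/d², so R_B/R_A = (1 + 8.56/100) × (1 + 33.5/100)⁻²
= 1.086 × 0.5611 = 0.609

0.609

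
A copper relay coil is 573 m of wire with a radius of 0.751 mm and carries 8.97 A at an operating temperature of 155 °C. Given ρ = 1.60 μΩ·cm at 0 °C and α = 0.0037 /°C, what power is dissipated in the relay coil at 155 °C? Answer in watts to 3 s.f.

ρ = 1.60 μΩ·cm = 1.60×10^-8 Ω·m
A = πr² = π(7.5100e-04 m)² = 1.772e-06 m²
R₍0₎ = ρL/A = (1.60×10^-8)(573)/(1.772e-06) = 5.174 Ω
R₍155₎ = R₍0₎(1 + αΔT) = 5.174 × (1 + 0.0037×155) = 8.142 Ω
P = I²R = (8.97)² × 8.142 = 655 W

655 W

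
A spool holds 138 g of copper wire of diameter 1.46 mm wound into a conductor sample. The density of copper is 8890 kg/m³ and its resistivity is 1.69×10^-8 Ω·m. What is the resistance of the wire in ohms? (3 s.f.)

0.0936 Ω

A = π(d/2)² = π(7.3000e-04 m)² = 1.6742e-06 m²
L = m/(density·A) = 0.138/(8890×1.6742e-06) = 9.272 m
R = ρL/A = (1.69×10^-8)(9.272)/(1.6742e-06) = 0.0936 Ω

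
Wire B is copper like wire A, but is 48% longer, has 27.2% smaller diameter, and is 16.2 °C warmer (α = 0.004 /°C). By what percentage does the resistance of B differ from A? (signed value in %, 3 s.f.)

R ∝ ρL/d² with ρ ∝ (1+αΔT), so R_B/R_A = (1 + 48/100) × (1 − 27.2/100)⁻² × (1 + 0.004×16.2)
= 1.48 × 1.887 × 1.065 = 2.974
(R_B − R_A)/R_A = 2.974 − 1 = 197%

197%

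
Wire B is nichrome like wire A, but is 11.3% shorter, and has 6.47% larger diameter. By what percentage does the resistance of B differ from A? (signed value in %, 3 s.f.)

R ∝ L/d², so R_B/R_A = (1 − 11.3/100) × (1 + 6.47/100)⁻²
= 0.887 × 0.8822 = 0.7825
(R_B − R_A)/R_A = 0.7825 − 1 = -21.8%

-21.8%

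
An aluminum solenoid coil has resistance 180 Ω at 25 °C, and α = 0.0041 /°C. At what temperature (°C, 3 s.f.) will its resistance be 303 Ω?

192 °C

R = R₀(1 + α(T − T₀)) ⇒ T = T₀ + (R/R₀ − 1)/α
T = 25 + (303/180 − 1)/0.0041 = 25 + (0.6833)/0.0041 = 192 °C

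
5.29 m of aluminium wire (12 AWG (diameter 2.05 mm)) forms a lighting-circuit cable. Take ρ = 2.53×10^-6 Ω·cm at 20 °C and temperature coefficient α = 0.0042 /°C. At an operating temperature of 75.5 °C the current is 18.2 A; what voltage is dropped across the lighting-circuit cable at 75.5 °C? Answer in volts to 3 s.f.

0.910 V

ρ = 2.53×10^-6 Ω·cm = 2.53×10^-8 Ω·m
A = π(2.05/2 mm)² = π(1.0250e-03 m)² = 3.301e-06 m²
R₍20₎ = ρL/A = (2.53×10^-8)(5.29)/(3.301e-06) = 0.04055 Ω
R₍75.5₎ = R₍20₎(1 + αΔT) = 0.04055 × (1 + 0.0042×55.5) = 0.05 Ω
V = IR = 18.2 × 0.05 = 0.910 V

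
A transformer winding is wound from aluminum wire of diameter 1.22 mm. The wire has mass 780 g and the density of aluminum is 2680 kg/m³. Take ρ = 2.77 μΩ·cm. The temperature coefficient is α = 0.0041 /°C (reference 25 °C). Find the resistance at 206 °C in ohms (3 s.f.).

10.3 Ω

ρ = 2.77 μΩ·cm = 2.77×10^-8 Ω·m
A = π(d/2)² = π(6.1000e-04 m)² = 1.1690e-06 m²
L = m/(density·A) = 0.78/(2680×1.1690e-06) = 249 m
R = ρL/A = (2.77×10^-8)(249)/(1.1690e-06) = 5.9 Ω
R(206 °C) = 5.9 × (1 + 0.0041×181) = 10.3 Ω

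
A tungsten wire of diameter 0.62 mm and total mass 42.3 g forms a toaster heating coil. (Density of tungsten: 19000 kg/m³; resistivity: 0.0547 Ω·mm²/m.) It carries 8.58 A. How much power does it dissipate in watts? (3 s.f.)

ρ = 0.0547 Ω·mm²/m = 5.47×10^-8 Ω·m
A = π(d/2)² = π(3.1000e-04 m)² = 3.0191e-07 m²
L = m/(density·A) = 0.0423/(19000×3.0191e-07) = 7.374 m
R = ρL/A = (5.47×10^-8)(7.374)/(3.0191e-07) = 1.336 Ω
P = I²R = (8.58)² × 1.336 = 98.4 W

98.4 W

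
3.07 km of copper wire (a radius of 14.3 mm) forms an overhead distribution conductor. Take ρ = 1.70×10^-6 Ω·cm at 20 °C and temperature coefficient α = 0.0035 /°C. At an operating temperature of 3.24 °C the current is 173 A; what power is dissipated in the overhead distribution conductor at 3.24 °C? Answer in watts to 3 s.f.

2290 W

ρ = 1.70×10^-6 Ω·cm = 1.70×10^-8 Ω·m
A = πr² = π(1.4300e-02 m)² = 6.424e-04 m²
R₍20₎ = ρL/A = (1.70×10^-8)(3070)/(6.424e-04) = 0.08124 Ω
R₍3.24₎ = R₍20₎(1 + αΔT) = 0.08124 × (1 + 0.0035×-16.8) = 0.07647 Ω
P = I²R = (173)² × 0.07647 = 2290 W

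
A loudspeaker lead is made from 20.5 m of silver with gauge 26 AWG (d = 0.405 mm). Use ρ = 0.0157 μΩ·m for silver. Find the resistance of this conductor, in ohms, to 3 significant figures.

ρ = 0.0157 μΩ·m = 1.57×10^-8 Ω·m
A = π(0.405/2 mm)² = π(2.0250e-04 m)² = 1.288e-07 m²
R = ρL/A = (1.57×10^-8)(20.5 m)/(1.288e-07 m²) = 2.50 Ω

2.50 Ω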